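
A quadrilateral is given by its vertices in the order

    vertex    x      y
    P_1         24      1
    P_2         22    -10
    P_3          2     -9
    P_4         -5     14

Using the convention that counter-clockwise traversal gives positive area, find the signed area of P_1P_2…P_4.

-399

Apply the shoelace (surveyor's) formula: 2A = Σ (x_i·y_{i+1} − x_{i+1}·y_i), indices taken mod 4.
P_1→P_2: (24)(-10) − (22)(1) = -262
P_2→P_3: (22)(-9) − (2)(-10) = -178
P_3→P_4: (2)(14) − (-5)(-9) = -17
P_4→P_1: (-5)(1) − (24)(14) = -341
Σ = -798
Signed area = Σ/2 = -399 (negative ⇒ clockwise traversal).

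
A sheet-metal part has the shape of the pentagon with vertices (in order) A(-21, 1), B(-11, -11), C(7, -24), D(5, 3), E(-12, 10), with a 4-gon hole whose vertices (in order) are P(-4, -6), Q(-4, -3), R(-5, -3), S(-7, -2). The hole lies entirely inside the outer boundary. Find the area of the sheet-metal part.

500

Outer boundary:
A→B: (-21)(-11) − (-11)(1) = 242
B→C: (-11)(-24) − (7)(-11) = 341
C→D: (7)(3) − (5)(-24) = 141
D→E: (5)(10) − (-12)(3) = 86
E→A: (-12)(1) − (-21)(10) = 198
Σ = 1008
Area = |Σ|/2 = 504.
Hole:
Σ = (-12) + (-3) + (-11) + (34) = 8
Area = |Σ|/2 = 4.
Net area = 504 − 4 = 500.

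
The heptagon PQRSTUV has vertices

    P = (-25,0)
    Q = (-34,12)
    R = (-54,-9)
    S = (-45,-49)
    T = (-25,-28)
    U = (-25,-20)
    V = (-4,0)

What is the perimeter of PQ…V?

|PQ| = √((-9)² + (12)²) = √225 = 15
|QR| = √((-20)² + (-21)²) = √841 = 29
|RS| = √((9)² + (-40)²) = √1681 = 41
|ST| = √((20)² + (21)²) = √841 = 29
|TU| = √((0)² + (8)²) = √64 = 8
|UV| = √((21)² + (20)²) = √841 = 29
|VP| = √((-21)² + (0)²) = √441 = 21
Perimeter = 15 + 29 + 41 + 29 + 8 + 29 + 21 = 172.

172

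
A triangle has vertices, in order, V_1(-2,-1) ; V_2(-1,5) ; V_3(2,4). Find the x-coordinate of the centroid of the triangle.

-1/3

Apply the surveyor's formula. First the cross-terms c_i = x_i·y_{i+1} − x_{i+1}·y_i:
  -11, -14, 6  ⇒  2A = -19, A = -9.5.
Then Σ (x_i + x_{i+1})·c_i = 19, so x̄ = 19 / (6·(-9.5)) = -1/3.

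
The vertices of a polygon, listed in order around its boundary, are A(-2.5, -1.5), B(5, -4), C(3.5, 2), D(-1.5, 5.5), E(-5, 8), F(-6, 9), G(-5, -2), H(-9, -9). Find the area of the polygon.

Apply the shoelace (surveyor's) formula: 2A = Σ (x_i·y_{i+1} − x_{i+1}·y_i), indices taken mod 8.
Cross-terms: 17.5, 24, 22.25, 15.5, 3, 57, 27, -9  ⇒  Σ = 157.25
Area = |Σ|/2 = 78.625.

78.625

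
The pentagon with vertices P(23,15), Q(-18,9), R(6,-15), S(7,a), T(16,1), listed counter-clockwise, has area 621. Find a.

-22

The doubled signed area Σ (x_i y_{i+1} − x_{i+1} y_i) is linear in a.
With a=0 it equals 1022; the coefficient of a is -10 (from the two edges through S).
So -10·a + 1022 = 2·621 = 1242 ⇒ a = -22.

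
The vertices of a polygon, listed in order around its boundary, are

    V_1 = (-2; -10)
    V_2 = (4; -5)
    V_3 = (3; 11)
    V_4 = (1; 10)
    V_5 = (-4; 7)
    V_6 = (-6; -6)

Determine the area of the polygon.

144.5

Apply Gauss's area formula: 2A = Σ (x_i·y_{i+1} − x_{i+1}·y_i), indices taken mod 6.
Cross-terms: 50, 59, 19, 47, 66, 48  ⇒  Σ = 289
Area = |Σ|/2 = 144.5.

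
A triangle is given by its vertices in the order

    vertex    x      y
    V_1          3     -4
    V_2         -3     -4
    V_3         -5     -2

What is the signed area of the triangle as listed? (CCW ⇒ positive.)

-6

Apply the shoelace (surveyor's) formula: 2A = Σ (x_i·y_{i+1} − x_{i+1}·y_i), indices taken mod 3.
Σ = (-24) + (-14) + (26) = -12
Signed area = Σ/2 = -6 (negative ⇒ clockwise traversal).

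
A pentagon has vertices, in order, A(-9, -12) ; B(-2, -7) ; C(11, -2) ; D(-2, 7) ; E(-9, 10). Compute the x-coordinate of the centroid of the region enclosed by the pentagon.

-220/93

Apply the surveyor's formula. First the cross-terms c_i = x_i·y_{i+1} − x_{i+1}·y_i:
  39, 81, 73, 43, 198  ⇒  2A = 434, A = 217.
Then Σ (x_i + x_{i+1})·c_i = -3080, so x̄ = -3080 / (6·217) = -220/93.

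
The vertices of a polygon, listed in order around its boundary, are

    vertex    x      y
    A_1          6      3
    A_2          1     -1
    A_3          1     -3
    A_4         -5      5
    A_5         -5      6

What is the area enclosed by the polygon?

38.5

Apply Gauss's area formula: 2A = Σ (x_i·y_{i+1} − x_{i+1}·y_i), indices taken mod 5.
A_1→A_2: (6)(-1) − (1)(3) = -9
A_2→A_3: (1)(-3) − (1)(-1) = -2
A_3→A_4: (1)(5) − (-5)(-3) = -10
A_4→A_5: (-5)(6) − (-5)(5) = -5
A_5→A_1: (-5)(3) − (6)(6) = -51
Σ = -77
Area = |Σ|/2 = 38.5.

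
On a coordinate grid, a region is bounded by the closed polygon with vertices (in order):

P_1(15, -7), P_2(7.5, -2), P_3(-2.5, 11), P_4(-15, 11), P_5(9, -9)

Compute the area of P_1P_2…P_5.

Apply the shoelace (surveyor's) formula: 2A = Σ (x_i·y_{i+1} − x_{i+1}·y_i), indices taken mod 5.
Σ = (22.5) + (77.5) + (137.5) + (36) + (72) = 345.5
Area = |Σ|/2 = 172.75.

172.75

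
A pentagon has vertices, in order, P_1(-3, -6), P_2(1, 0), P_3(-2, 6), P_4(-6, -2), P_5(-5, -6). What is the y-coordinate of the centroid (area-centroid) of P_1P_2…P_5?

-32/45

Apply Gauss's area formula. First the cross-terms c_i = x_i·y_{i+1} − x_{i+1}·y_i:
  6, 6, 40, 26, 12  ⇒  2A = 90, A = 45.
Then Σ (y_i + y_{i+1})·c_i = -192, so ȳ = -192 / (6·45) = -32/45.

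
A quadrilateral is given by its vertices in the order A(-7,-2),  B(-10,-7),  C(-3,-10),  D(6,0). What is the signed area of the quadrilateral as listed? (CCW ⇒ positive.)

Apply the shoelace (surveyor's) formula: 2A = Σ (x_i·y_{i+1} − x_{i+1}·y_i), indices taken mod 4.
Cross-terms: 29, 79, 60, -12  ⇒  Σ = 156
Signed area = Σ/2 = 78 (positive ⇒ counter-clockwise traversal).

78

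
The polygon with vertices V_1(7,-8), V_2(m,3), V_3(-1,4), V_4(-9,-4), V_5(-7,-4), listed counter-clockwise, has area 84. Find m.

1

The doubled signed area Σ (x_i y_{i+1} − x_{i+1} y_i) is linear in m.
With m=0 it equals 156; the coefficient of m is 12 (from the two edges through V_2).
So 12·m + 156 = 2·84 = 168 ⇒ m = 1.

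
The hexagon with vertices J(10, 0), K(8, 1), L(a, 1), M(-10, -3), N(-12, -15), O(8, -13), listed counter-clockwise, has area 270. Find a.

2

Write out the shoelace sum; only the two edges meeting at L involve a:
2·Area = [(8·1 − a·1) + (a·(-3) − (-10)·1)] + 530
       = -4·a + 548 = 540
⇒ a = 2.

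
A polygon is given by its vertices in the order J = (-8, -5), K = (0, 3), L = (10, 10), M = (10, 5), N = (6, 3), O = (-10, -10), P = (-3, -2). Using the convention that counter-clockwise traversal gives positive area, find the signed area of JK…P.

Σ = (-24) + (-30) + (-50) + (0) + (-30) + (-10) + (-1) = -145
Signed area = Σ/2 = -72.5 (negative ⇒ clockwise traversal).

-72.5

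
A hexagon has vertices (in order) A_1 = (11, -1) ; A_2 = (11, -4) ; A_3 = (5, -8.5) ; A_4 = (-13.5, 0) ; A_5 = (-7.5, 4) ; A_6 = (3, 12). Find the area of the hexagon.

A_1→A_2: (11)(-4) − (11)(-1) = -33
A_2→A_3: (11)(-8.5) − (5)(-4) = -73.5
A_3→A_4: (5)(0) − (-13.5)(-8.5) = -114.75
A_4→A_5: (-13.5)(4) − (-7.5)(0) = -54
A_5→A_6: (-7.5)(12) − (3)(4) = -102
A_6→A_1: (3)(-1) − (11)(12) = -135
Σ = -512.25
Area = |Σ|/2 = 256.125.

256.125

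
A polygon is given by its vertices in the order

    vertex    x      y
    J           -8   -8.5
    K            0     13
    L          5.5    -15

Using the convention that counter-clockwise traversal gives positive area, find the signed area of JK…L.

Σ = (-104) + (-71.5) + (-166.75) = -342.25
Signed area = Σ/2 = -171.125 (negative ⇒ clockwise traversal).

-171.125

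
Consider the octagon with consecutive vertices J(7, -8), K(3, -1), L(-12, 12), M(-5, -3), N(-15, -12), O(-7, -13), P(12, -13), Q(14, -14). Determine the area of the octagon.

J→K: (7)(-1) − (3)(-8) = 17
K→L: (3)(12) − (-12)(-1) = 24
L→M: (-12)(-3) − (-5)(12) = 96
M→N: (-5)(-12) − (-15)(-3) = 15
N→O: (-15)(-13) − (-7)(-12) = 111
O→P: (-7)(-13) − (12)(-13) = 247
P→Q: (12)(-14) − (14)(-13) = 14
Q→J: (14)(-8) − (7)(-14) = -14
Σ = 510
Area = |Σ|/2 = 255.

255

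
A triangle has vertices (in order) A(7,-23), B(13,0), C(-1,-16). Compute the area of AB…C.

113

Apply the surveyor's formula: 2A = Σ (x_i·y_{i+1} − x_{i+1}·y_i), indices taken mod 3.
Cross-terms: 299, -208, 135  ⇒  Σ = 226
Area = |Σ|/2 = 113.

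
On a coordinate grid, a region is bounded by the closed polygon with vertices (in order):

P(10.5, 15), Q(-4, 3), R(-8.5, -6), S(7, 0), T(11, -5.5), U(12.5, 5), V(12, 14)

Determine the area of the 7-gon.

Apply Gauss's area formula: 2A = Σ (x_i·y_{i+1} − x_{i+1}·y_i), indices taken mod 7.
Σ = (91.5) + (49.5) + (42) + (-38.5) + (123.75) + (115) + (33) = 416.25
Area = |Σ|/2 = 208.125.

208.125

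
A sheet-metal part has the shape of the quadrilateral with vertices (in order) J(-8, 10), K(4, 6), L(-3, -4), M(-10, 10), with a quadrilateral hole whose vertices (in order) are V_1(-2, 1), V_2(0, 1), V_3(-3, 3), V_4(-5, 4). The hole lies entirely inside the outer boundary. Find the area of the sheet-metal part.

84.5

Outer boundary:
Apply the surveyor's formula: 2A = Σ (x_i·y_{i+1} − x_{i+1}·y_i), indices taken mod 4.
Cross-terms: -88, 2, -70, -20  ⇒  Σ = -176
Area = |Σ|/2 = 88.
Hole:
Apply the shoelace (surveyor's) formula: 2A = Σ (x_i·y_{i+1} − x_{i+1}·y_i), indices taken mod 4.
Σ = (-2) + (3) + (3) + (3) = 7
Area = |Σ|/2 = 3.5.
Net area = 88 − 3.5 = 84.5.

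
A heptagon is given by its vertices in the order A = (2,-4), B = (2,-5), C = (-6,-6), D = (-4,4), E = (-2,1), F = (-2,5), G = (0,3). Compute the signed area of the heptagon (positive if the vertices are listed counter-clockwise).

-54

Apply Gauss's area formula: 2A = Σ (x_i·y_{i+1} − x_{i+1}·y_i), indices taken mod 7.
A→B: (2)(-5) − (2)(-4) = -2
B→C: (2)(-6) − (-6)(-5) = -42
C→D: (-6)(4) − (-4)(-6) = -48
D→E: (-4)(1) − (-2)(4) = 4
E→F: (-2)(5) − (-2)(1) = -8
F→G: (-2)(3) − (0)(5) = -6
G→A: (0)(-4) − (2)(3) = -6
Σ = -108
Signed area = Σ/2 = -54 (negative ⇒ clockwise traversal).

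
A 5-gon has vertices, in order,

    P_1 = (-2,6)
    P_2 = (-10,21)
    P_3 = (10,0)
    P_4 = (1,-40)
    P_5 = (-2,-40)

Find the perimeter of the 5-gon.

136

|P_1P_2| = √((-8)² + (15)²) = √289 = 17
|P_2P_3| = √((20)² + (-21)²) = √841 = 29
|P_3P_4| = √((-9)² + (-40)²) = √1681 = 41
|P_4P_5| = √((-3)² + (0)²) = √9 = 3
|P_5P_1| = √((0)² + (46)²) = √2116 = 46
Perimeter = 17 + 29 + 41 + 3 + 46 = 136.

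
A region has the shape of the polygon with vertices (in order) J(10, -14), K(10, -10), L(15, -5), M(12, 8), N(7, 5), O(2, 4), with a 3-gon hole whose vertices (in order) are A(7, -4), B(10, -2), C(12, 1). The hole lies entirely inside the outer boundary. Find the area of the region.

134.5

Outer boundary:
Apply the shoelace (surveyor's) formula: 2A = Σ (x_i·y_{i+1} − x_{i+1}·y_i), indices taken mod 6.
Cross-terms: 40, 100, 180, 4, 18, -68  ⇒  Σ = 274
Area = |Σ|/2 = 137.
Hole:
A→B: (7)(-2) − (10)(-4) = 26
B→C: (10)(1) − (12)(-2) = 34
C→A: (12)(-4) − (7)(1) = -55
Σ = 5
Area = |Σ|/2 = 2.5.
Net area = 137 − 2.5 = 134.5.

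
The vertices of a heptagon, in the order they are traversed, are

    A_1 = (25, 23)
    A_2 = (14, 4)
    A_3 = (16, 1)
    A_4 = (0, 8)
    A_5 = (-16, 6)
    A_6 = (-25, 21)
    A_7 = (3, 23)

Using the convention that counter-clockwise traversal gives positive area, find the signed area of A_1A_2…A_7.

-673

Σ = (-222) + (-50) + (128) + (128) + (-186) + (-638) + (-506) = -1346
Signed area = Σ/2 = -673 (negative ⇒ clockwise traversal).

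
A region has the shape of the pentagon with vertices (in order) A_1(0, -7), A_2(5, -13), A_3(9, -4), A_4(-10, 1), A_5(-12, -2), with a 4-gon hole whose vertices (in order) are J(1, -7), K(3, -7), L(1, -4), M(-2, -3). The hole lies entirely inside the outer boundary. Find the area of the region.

Outer boundary:
A_1→A_2: (0)(-13) − (5)(-7) = 35
A_2→A_3: (5)(-4) − (9)(-13) = 97
A_3→A_4: (9)(1) − (-10)(-4) = -31
A_4→A_5: (-10)(-2) − (-12)(1) = 32
A_5→A_1: (-12)(-7) − (0)(-2) = 84
Σ = 217
Area = |Σ|/2 = 108.5.
Hole:
Cross-terms: 14, -5, -11, 17  ⇒  Σ = 15
Area = |Σ|/2 = 7.5.
Net area = 108.5 − 7.5 = 101.

101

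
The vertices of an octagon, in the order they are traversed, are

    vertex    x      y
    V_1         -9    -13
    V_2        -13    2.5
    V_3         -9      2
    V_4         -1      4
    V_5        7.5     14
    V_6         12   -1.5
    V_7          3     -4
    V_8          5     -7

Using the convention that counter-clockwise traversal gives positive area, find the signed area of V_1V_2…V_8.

Apply the shoelace (surveyor's) formula: 2A = Σ (x_i·y_{i+1} − x_{i+1}·y_i), indices taken mod 8.
Σ = (-191.5) + (-3.5) + (-34) + (-44) + (-179.25) + (-43.5) + (-1) + (-128) = -624.75
Signed area = Σ/2 = -312.375 (negative ⇒ clockwise traversal).

-312.375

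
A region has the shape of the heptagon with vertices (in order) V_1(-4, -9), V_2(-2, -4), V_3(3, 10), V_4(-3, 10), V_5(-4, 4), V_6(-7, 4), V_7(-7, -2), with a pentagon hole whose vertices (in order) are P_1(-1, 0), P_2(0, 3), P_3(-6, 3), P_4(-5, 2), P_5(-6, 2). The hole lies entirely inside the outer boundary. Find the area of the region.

Outer boundary:
Apply the shoelace (surveyor's) formula: 2A = Σ (x_i·y_{i+1} − x_{i+1}·y_i), indices taken mod 7.
Σ = (-2) + (-8) + (60) + (28) + (12) + (42) + (55) = 187
Area = |Σ|/2 = 93.5.
Hole:
Apply Gauss's area formula: 2A = Σ (x_i·y_{i+1} − x_{i+1}·y_i), indices taken mod 5.
P_1→P_2: (-1)(3) − (0)(0) = -3
P_2→P_3: (0)(3) − (-6)(3) = 18
P_3→P_4: (-6)(2) − (-5)(3) = 3
P_4→P_5: (-5)(2) − (-6)(2) = 2
P_5→P_1: (-6)(0) − (-1)(2) = 2
Σ = 22
Area = |Σ|/2 = 11.
Net area = 93.5 − 11 = 82.5.

82.5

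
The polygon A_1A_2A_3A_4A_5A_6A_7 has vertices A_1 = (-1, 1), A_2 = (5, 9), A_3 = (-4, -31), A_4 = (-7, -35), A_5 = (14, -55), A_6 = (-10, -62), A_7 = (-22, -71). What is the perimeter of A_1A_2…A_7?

200

|A_1A_2| = √((6)² + (8)²) = √100 = 10
|A_2A_3| = √((-9)² + (-40)²) = √1681 = 41
|A_3A_4| = √((-3)² + (-4)²) = √25 = 5
|A_4A_5| = √((21)² + (-20)²) = √841 = 29
|A_5A_6| = √((-24)² + (-7)²) = √625 = 25
|A_6A_7| = √((-12)² + (-9)²) = √225 = 15
|A_7A_1| = √((21)² + (72)²) = √5625 = 75
Perimeter = 10 + 41 + 5 + 29 + 25 + 15 + 75 = 200.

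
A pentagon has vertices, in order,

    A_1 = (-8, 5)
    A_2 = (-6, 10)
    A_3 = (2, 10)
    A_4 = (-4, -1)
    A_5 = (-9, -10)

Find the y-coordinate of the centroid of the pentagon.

862/279

Apply the shoelace formula. First the cross-terms c_i = x_i·y_{i+1} − x_{i+1}·y_i:
  -50, -80, 38, 31, -125  ⇒  2A = -186, A = -93.
Then Σ (y_i + y_{i+1})·c_i = -1724, so ȳ = -1724 / (6·(-93)) = 862/279.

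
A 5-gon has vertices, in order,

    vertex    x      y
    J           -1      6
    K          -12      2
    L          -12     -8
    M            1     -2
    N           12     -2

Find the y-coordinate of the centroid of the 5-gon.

Apply Gauss's area formula. First the cross-terms c_i = x_i·y_{i+1} − x_{i+1}·y_i:
  70, 120, 32, 22, 70  ⇒  2A = 314, A = 157.
Then Σ (y_i + y_{i+1})·c_i = -288, so ȳ = -288 / (6·157) = -48/157.

-48/157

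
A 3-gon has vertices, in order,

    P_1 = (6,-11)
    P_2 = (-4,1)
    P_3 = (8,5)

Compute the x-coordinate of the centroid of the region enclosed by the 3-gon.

Apply Gauss's area formula. First the cross-terms c_i = x_i·y_{i+1} − x_{i+1}·y_i:
  -38, -28, -118  ⇒  2A = -184, A = -92.
Then Σ (x_i + x_{i+1})·c_i = -1840, so x̄ = -1840 / (6·(-92)) = 10/3.

10/3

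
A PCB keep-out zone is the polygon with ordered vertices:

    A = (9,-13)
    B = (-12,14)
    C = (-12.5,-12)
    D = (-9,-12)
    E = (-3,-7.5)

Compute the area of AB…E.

Cross-terms: -30, 319, 42, 31.5, 106.5  ⇒  Σ = 469
Area = |Σ|/2 = 234.5.

234.5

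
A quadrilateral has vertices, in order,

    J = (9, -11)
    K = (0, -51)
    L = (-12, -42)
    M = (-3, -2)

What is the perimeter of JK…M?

112

|JK| = √((-9)² + (-40)²) = √1681 = 41
|KL| = √((-12)² + (9)²) = √225 = 15
|LM| = √((9)² + (40)²) = √1681 = 41
|MJ| = √((12)² + (-9)²) = √225 = 15
Perimeter = 41 + 15 + 41 + 15 = 112.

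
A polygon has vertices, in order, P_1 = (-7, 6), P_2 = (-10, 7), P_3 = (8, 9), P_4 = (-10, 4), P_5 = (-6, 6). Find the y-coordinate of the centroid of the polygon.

Apply the surveyor's formula. First the cross-terms c_i = x_i·y_{i+1} − x_{i+1}·y_i:
  11, -146, 122, -36, 6  ⇒  2A = -43, A = -21.5.
Then Σ (y_i + y_{i+1})·c_i = -895, so ȳ = -895 / (6·(-21.5)) = 895/129.

895/129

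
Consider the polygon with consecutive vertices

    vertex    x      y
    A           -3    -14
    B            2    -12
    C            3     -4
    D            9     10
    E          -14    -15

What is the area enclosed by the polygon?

Apply the surveyor's formula: 2A = Σ (x_i·y_{i+1} − x_{i+1}·y_i), indices taken mod 5.
Σ = (64) + (28) + (66) + (5) + (151) = 314
Area = |Σ|/2 = 157.

157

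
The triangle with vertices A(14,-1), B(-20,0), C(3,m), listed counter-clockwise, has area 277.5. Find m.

Write out the shoelace sum; only the two edges meeting at C involve m:
2·Area = [((-20)·m − 3·0) + (3·(-1) − 14·m)] + -20
       = -34·m + -23 = 555
⇒ m = -17.

-17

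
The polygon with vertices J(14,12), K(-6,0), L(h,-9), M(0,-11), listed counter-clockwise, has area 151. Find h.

-2

Write out the shoelace sum; only the two edges meeting at L involve h:
2·Area = [((-6)·(-9) − h·0) + (h·(-11) − 0·(-9))] + 226
       = -11·h + 280 = 302
⇒ h = -2.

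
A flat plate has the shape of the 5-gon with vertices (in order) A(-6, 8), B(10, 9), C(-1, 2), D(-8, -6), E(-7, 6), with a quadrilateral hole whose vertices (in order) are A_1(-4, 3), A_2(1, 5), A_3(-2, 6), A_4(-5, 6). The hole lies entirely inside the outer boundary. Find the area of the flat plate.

Outer boundary:
Apply the shoelace (surveyor's) formula: 2A = Σ (x_i·y_{i+1} − x_{i+1}·y_i), indices taken mod 5.
Σ = (-134) + (29) + (22) + (-90) + (-20) = -193
Area = |Σ|/2 = 96.5.
Hole:
Apply the shoelace (surveyor's) formula: 2A = Σ (x_i·y_{i+1} − x_{i+1}·y_i), indices taken mod 4.
Σ = (-23) + (16) + (18) + (9) = 20
Area = |Σ|/2 = 10.
Net area = 96.5 − 10 = 86.5.

86.5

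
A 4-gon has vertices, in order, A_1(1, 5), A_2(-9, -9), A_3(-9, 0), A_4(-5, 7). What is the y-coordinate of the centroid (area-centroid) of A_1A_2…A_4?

4/7

Apply the shoelace formula. First the cross-terms c_i = x_i·y_{i+1} − x_{i+1}·y_i:
  36, -81, -63, -32  ⇒  2A = -140, A = -70.
Then Σ (y_i + y_{i+1})·c_i = -240, so ȳ = -240 / (6·(-70)) = 4/7.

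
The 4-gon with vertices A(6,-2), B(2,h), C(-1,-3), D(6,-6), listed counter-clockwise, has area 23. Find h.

0

The doubled signed area Σ (x_i y_{i+1} − x_{i+1} y_i) is linear in h.
With h=0 it equals 46; the coefficient of h is 7 (from the two edges through B).
So 7·h + 46 = 2·23 = 46 ⇒ h = 0.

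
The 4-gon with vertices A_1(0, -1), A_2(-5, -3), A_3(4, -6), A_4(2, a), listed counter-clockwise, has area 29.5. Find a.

Write out the shoelace sum; only the two edges meeting at A_4 involve a:
2·Area = [(4·a − 2·(-6)) + (2·(-1) − 0·a)] + 37
       = 4·a + 47 = 59
⇒ a = 3.

3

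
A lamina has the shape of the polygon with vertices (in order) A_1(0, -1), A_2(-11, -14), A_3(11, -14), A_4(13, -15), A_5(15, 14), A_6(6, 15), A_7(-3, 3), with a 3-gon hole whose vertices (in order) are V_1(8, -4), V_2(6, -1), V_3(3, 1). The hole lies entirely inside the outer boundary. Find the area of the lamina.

461.5

Outer boundary:
Apply Gauss's area formula: 2A = Σ (x_i·y_{i+1} − x_{i+1}·y_i), indices taken mod 7.
Σ = (-11) + (308) + (17) + (407) + (141) + (63) + (3) = 928
Area = |Σ|/2 = 464.
Hole:
Apply the surveyor's formula: 2A = Σ (x_i·y_{i+1} − x_{i+1}·y_i), indices taken mod 3.
Σ = (16) + (9) + (-20) = 5
Area = |Σ|/2 = 2.5.
Net area = 464 − 2.5 = 461.5.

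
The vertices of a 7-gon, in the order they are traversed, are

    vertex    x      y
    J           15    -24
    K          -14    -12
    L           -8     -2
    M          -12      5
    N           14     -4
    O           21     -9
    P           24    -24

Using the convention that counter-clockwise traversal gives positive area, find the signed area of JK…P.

Σ = (-516) + (-68) + (-64) + (-22) + (-42) + (-288) + (-216) = -1216
Signed area = Σ/2 = -608 (negative ⇒ clockwise traversal).

-608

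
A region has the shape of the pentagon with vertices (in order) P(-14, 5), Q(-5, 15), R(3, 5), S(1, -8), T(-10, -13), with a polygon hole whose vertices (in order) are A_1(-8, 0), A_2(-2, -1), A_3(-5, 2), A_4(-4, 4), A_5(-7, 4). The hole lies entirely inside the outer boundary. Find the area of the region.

289

Outer boundary:
Cross-terms: -185, -70, -29, -93, -232  ⇒  Σ = -609
Area = |Σ|/2 = 304.5.
Hole:
Σ = (8) + (-9) + (-12) + (12) + (32) = 31
Area = |Σ|/2 = 15.5.
Net area = 304.5 − 15.5 = 289.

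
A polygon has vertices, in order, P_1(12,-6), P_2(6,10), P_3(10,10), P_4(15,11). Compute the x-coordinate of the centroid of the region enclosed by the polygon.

2413/219

Apply the shoelace (surveyor's) formula. First the cross-terms c_i = x_i·y_{i+1} − x_{i+1}·y_i:
  156, -40, -40, -222  ⇒  2A = -146, A = -73.
Then Σ (x_i + x_{i+1})·c_i = -4826, so x̄ = -4826 / (6·(-73)) = 2413/219.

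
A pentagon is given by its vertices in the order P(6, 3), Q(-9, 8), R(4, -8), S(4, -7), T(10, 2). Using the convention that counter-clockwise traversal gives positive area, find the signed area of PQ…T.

Apply the shoelace formula: 2A = Σ (x_i·y_{i+1} − x_{i+1}·y_i), indices taken mod 5.
Cross-terms: 75, 40, 4, 78, 18  ⇒  Σ = 215
Signed area = Σ/2 = 107.5 (positive ⇒ counter-clockwise traversal).

107.5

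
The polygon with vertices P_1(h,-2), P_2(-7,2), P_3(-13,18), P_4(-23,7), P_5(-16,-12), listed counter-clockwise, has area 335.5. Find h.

Write out the shoelace sum; only the two edges meeting at P_1 involve h:
2·Area = [((-16)·(-2) − h·(-12)) + (h·2 − (-7)·(-2))] + 611
       = 14·h + 629 = 671
⇒ h = 3.

3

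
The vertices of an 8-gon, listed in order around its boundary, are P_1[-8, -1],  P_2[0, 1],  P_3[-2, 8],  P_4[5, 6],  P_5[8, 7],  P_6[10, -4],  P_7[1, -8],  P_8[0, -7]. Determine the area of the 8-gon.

156

Cross-terms: -8, 2, -52, -13, -102, -76, -7, -56  ⇒  Σ = -312
Area = |Σ|/2 = 156.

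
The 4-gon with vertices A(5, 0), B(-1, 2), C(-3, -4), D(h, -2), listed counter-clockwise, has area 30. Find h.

The doubled signed area Σ (x_i y_{i+1} − x_{i+1} y_i) is linear in h.
With h=0 it equals 36; the coefficient of h is 4 (from the two edges through D).
So 4·h + 36 = 2·30 = 60 ⇒ h = 6.

6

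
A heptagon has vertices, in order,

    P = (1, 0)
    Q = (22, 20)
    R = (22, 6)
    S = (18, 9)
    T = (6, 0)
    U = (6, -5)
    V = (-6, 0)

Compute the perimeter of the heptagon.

88

|PQ| = √((21)² + (20)²) = √841 = 29
|QR| = √((0)² + (-14)²) = √196 = 14
|RS| = √((-4)² + (3)²) = √25 = 5
|ST| = √((-12)² + (-9)²) = √225 = 15
|TU| = √((0)² + (-5)²) = √25 = 5
|UV| = √((-12)² + (5)²) = √169 = 13
|VP| = √((7)² + (0)²) = √49 = 7
Perimeter = 29 + 14 + 5 + 15 + 5 + 13 + 7 = 88.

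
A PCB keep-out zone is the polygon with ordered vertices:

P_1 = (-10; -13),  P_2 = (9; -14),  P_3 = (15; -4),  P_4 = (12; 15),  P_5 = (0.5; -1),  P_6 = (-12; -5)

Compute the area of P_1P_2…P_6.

Cross-terms: 257, 174, 273, -19.5, -14.5, 106  ⇒  Σ = 776
Area = |Σ|/2 = 388.

388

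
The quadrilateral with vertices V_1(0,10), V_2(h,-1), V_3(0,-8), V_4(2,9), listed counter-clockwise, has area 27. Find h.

-1

The doubled signed area Σ (x_i y_{i+1} − x_{i+1} y_i) is linear in h.
With h=0 it equals 36; the coefficient of h is -18 (from the two edges through V_2).
So -18·h + 36 = 2·27 = 54 ⇒ h = -1.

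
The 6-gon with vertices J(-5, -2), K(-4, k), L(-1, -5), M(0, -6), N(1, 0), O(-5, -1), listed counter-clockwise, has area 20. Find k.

-3

Write out the shoelace sum; only the two edges meeting at K involve k:
2·Area = [((-5)·k − (-4)·(-2)) + ((-4)·(-5) − (-1)·k)] + 16
       = -4·k + 28 = 40
⇒ k = -3.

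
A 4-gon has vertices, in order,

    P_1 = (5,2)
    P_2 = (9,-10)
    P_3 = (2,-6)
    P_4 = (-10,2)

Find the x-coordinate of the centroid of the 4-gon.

Apply the shoelace formula. First the cross-terms c_i = x_i·y_{i+1} − x_{i+1}·y_i:
  -68, -34, -56, -30  ⇒  2A = -188, A = -94.
Then Σ (x_i + x_{i+1})·c_i = -728, so x̄ = -728 / (6·(-94)) = 182/141.

182/141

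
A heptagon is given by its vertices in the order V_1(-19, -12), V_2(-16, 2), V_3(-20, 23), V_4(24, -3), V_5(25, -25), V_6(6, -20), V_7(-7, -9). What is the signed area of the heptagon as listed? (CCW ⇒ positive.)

Apply the shoelace formula: 2A = Σ (x_i·y_{i+1} − x_{i+1}·y_i), indices taken mod 7.
V_1→V_2: (-19)(2) − (-16)(-12) = -230
V_2→V_3: (-16)(23) − (-20)(2) = -328
V_3→V_4: (-20)(-3) − (24)(23) = -492
V_4→V_5: (24)(-25) − (25)(-3) = -525
V_5→V_6: (25)(-20) − (6)(-25) = -350
V_6→V_7: (6)(-9) − (-7)(-20) = -194
V_7→V_1: (-7)(-12) − (-19)(-9) = -87
Σ = -2206
Signed area = Σ/2 = -1103 (negative ⇒ clockwise traversal).

-1103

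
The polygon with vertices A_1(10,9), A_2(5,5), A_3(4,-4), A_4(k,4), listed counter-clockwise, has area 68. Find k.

Write out the shoelace sum; only the two edges meeting at A_4 involve k:
2·Area = [(4·4 − k·(-4)) + (k·9 − 10·4)] + -35
       = 13·k + -59 = 136
⇒ k = 15.

15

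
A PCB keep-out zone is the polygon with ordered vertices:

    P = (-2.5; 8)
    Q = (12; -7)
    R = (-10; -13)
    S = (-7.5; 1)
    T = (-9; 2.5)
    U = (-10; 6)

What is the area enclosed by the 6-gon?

Apply the shoelace (surveyor's) formula: 2A = Σ (x_i·y_{i+1} − x_{i+1}·y_i), indices taken mod 6.
Σ = (-78.5) + (-226) + (-107.5) + (-9.75) + (-29) + (-65) = -515.75
Area = |Σ|/2 = 257.875.

257.875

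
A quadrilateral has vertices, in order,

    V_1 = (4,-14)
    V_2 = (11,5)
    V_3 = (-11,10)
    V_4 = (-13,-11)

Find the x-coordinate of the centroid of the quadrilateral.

-227/102

Apply the shoelace (surveyor's) formula. First the cross-terms c_i = x_i·y_{i+1} − x_{i+1}·y_i:
  174, 165, 251, 226  ⇒  2A = 816, A = 408.
Then Σ (x_i + x_{i+1})·c_i = -5448, so x̄ = -5448 / (6·408) = -227/102.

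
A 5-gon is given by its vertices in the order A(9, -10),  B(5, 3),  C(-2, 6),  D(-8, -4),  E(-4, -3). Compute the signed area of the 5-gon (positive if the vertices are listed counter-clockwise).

Apply the shoelace (surveyor's) formula: 2A = Σ (x_i·y_{i+1} − x_{i+1}·y_i), indices taken mod 5.
Cross-terms: 77, 36, 56, 8, 67  ⇒  Σ = 244
Signed area = Σ/2 = 122 (positive ⇒ counter-clockwise traversal).

122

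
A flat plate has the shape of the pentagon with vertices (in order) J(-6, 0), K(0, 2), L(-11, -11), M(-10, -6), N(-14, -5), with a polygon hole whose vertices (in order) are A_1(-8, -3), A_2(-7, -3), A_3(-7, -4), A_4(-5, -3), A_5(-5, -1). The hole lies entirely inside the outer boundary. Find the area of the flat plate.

45

Outer boundary:
Cross-terms: -12, 22, -44, -34, -30  ⇒  Σ = -98
Area = |Σ|/2 = 49.
Hole:
Apply Gauss's area formula: 2A = Σ (x_i·y_{i+1} − x_{i+1}·y_i), indices taken mod 5.
Σ = (3) + (7) + (1) + (-10) + (7) = 8
Area = |Σ|/2 = 4.
Net area = 49 − 4 = 45.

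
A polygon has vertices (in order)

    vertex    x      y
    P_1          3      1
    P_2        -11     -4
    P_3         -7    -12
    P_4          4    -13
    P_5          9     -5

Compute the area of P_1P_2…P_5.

181.5

Apply the surveyor's formula: 2A = Σ (x_i·y_{i+1} − x_{i+1}·y_i), indices taken mod 5.
Σ = (-1) + (104) + (139) + (97) + (24) = 363
Area = |Σ|/2 = 181.5.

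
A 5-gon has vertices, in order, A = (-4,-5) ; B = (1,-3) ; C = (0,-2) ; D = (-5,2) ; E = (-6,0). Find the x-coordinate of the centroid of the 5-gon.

Apply the surveyor's formula. First the cross-terms c_i = x_i·y_{i+1} − x_{i+1}·y_i:
  17, -2, -10, 12, 30  ⇒  2A = 47, A = 23.5.
Then Σ (x_i + x_{i+1})·c_i = -435, so x̄ = -435 / (6·23.5) = -145/47.

-145/47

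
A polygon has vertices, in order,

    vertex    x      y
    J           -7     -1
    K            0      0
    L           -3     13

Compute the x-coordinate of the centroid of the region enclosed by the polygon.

Apply the surveyor's formula. First the cross-terms c_i = x_i·y_{i+1} − x_{i+1}·y_i:
  0, 0, 94  ⇒  2A = 94, A = 47.
Then Σ (x_i + x_{i+1})·c_i = -940, so x̄ = -940 / (6·47) = -10/3.

-10/3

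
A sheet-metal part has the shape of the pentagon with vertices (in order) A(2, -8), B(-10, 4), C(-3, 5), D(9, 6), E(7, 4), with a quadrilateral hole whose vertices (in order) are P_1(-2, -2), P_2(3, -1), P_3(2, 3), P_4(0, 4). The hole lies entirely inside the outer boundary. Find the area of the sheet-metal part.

104

Outer boundary:
Apply the shoelace (surveyor's) formula: 2A = Σ (x_i·y_{i+1} − x_{i+1}·y_i), indices taken mod 5.
Σ = (-72) + (-38) + (-63) + (-6) + (-64) = -243
Area = |Σ|/2 = 121.5.
Hole:
Σ = (8) + (11) + (8) + (8) = 35
Area = |Σ|/2 = 17.5.
Net area = 121.5 − 17.5 = 104.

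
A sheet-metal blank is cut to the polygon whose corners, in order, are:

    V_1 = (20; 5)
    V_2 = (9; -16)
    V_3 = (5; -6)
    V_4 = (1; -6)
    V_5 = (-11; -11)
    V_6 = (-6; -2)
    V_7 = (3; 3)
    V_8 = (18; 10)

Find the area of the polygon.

Apply the surveyor's formula: 2A = Σ (x_i·y_{i+1} − x_{i+1}·y_i), indices taken mod 8.
Σ = (-365) + (26) + (-24) + (-77) + (-44) + (-12) + (-24) + (-110) = -630
Area = |Σ|/2 = 315.

315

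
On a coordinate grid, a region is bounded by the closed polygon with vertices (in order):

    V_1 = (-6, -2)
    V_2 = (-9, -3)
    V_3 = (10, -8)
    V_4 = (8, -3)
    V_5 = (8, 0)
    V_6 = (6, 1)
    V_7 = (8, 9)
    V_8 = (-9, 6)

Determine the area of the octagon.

Apply the shoelace (surveyor's) formula: 2A = Σ (x_i·y_{i+1} − x_{i+1}·y_i), indices taken mod 8.
Σ = (0) + (102) + (34) + (24) + (8) + (46) + (129) + (54) = 397
Area = |Σ|/2 = 198.5.

198.5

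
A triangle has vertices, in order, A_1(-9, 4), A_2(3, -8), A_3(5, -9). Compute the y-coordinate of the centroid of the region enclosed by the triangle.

Apply Gauss's area formula. First the cross-terms c_i = x_i·y_{i+1} − x_{i+1}·y_i:
  60, 13, -61  ⇒  2A = 12, A = 6.
Then Σ (y_i + y_{i+1})·c_i = -156, so ȳ = -156 / (6·6) = -13/3.

-13/3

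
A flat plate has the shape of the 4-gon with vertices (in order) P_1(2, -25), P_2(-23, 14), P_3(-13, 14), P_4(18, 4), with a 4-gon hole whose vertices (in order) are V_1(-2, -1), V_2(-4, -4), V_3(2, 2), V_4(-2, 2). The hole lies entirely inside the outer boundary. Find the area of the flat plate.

Outer boundary:
Σ = (-547) + (-140) + (-304) + (-458) = -1449
Area = |Σ|/2 = 724.5.
Hole:
Σ = (4) + (0) + (8) + (6) = 18
Area = |Σ|/2 = 9.
Net area = 724.5 − 9 = 715.5.

715.5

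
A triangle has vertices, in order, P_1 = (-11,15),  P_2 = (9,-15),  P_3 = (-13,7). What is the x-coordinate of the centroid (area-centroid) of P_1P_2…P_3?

Apply Gauss's area formula. First the cross-terms c_i = x_i·y_{i+1} − x_{i+1}·y_i:
  30, -132, -118  ⇒  2A = -220, A = -110.
Then Σ (x_i + x_{i+1})·c_i = 3300, so x̄ = 3300 / (6·(-110)) = -5.

-5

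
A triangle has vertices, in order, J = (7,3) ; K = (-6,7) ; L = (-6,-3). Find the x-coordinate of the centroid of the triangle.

-5/3

Apply Gauss's area formula. First the cross-terms c_i = x_i·y_{i+1} − x_{i+1}·y_i:
  67, 60, 3  ⇒  2A = 130, A = 65.
Then Σ (x_i + x_{i+1})·c_i = -650, so x̄ = -650 / (6·65) = -5/3.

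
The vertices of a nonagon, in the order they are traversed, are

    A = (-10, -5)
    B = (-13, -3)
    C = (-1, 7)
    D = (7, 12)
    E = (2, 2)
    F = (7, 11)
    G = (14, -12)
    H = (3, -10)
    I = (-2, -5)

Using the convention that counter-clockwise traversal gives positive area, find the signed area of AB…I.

-304.5

Apply the surveyor's formula: 2A = Σ (x_i·y_{i+1} − x_{i+1}·y_i), indices taken mod 9.
Σ = (-35) + (-94) + (-61) + (-10) + (8) + (-238) + (-104) + (-35) + (-40) = -609
Signed area = Σ/2 = -304.5 (negative ⇒ clockwise traversal).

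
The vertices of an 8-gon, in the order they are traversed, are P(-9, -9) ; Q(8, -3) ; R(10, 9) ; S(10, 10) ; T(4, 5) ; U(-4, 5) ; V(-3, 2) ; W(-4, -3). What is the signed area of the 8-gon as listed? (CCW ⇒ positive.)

Apply Gauss's area formula: 2A = Σ (x_i·y_{i+1} − x_{i+1}·y_i), indices taken mod 8.
Cross-terms: 99, 102, 10, 10, 40, 7, 17, 9  ⇒  Σ = 294
Signed area = Σ/2 = 147 (positive ⇒ counter-clockwise traversal).

147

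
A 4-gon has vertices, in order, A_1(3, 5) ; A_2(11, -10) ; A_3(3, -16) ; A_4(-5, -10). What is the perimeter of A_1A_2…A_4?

|A_1A_2| = √((8)² + (-15)²) = √289 = 17
|A_2A_3| = √((-8)² + (-6)²) = √100 = 10
|A_3A_4| = √((-8)² + (6)²) = √100 = 10
|A_4A_1| = √((8)² + (15)²) = √289 = 17
Perimeter = 17 + 10 + 10 + 17 = 54.

54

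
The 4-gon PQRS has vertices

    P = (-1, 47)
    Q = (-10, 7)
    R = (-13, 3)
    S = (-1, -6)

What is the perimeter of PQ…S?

114

|PQ| = √((-9)² + (-40)²) = √1681 = 41
|QR| = √((-3)² + (-4)²) = √25 = 5
|RS| = √((12)² + (-9)²) = √225 = 15
|SP| = √((0)² + (53)²) = √2809 = 53
Perimeter = 41 + 5 + 15 + 53 = 114.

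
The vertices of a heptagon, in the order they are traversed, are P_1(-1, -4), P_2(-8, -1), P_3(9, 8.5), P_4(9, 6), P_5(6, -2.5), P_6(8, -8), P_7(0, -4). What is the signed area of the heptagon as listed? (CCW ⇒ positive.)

Apply the surveyor's formula: 2A = Σ (x_i·y_{i+1} − x_{i+1}·y_i), indices taken mod 7.
Σ = (-31) + (-59) + (-22.5) + (-58.5) + (-28) + (-32) + (-4) = -235
Signed area = Σ/2 = -117.5 (negative ⇒ clockwise traversal).

-117.5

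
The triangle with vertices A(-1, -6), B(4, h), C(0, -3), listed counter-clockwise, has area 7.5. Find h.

-6

Write out the shoelace sum; only the two edges meeting at B involve h:
2·Area = [((-1)·h − 4·(-6)) + (4·(-3) − 0·h)] + -3
       = -1·h + 9 = 15
⇒ h = -6.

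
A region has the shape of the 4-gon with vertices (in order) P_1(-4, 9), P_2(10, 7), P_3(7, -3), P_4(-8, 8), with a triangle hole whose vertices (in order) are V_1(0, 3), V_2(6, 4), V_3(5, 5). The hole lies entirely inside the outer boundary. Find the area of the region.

Outer boundary:
P_1→P_2: (-4)(7) − (10)(9) = -118
P_2→P_3: (10)(-3) − (7)(7) = -79
P_3→P_4: (7)(8) − (-8)(-3) = 32
P_4→P_1: (-8)(9) − (-4)(8) = -40
Σ = -205
Area = |Σ|/2 = 102.5.
Hole:
Σ = (-18) + (10) + (15) = 7
Area = |Σ|/2 = 3.5.
Net area = 102.5 − 3.5 = 99.

99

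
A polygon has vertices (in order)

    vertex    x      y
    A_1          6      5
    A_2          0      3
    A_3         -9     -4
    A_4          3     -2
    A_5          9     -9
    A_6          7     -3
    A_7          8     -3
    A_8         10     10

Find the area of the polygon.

Apply the shoelace (surveyor's) formula: 2A = Σ (x_i·y_{i+1} − x_{i+1}·y_i), indices taken mod 8.
Σ = (18) + (27) + (30) + (-9) + (36) + (3) + (110) + (-10) = 205
Area = |Σ|/2 = 102.5.

102.5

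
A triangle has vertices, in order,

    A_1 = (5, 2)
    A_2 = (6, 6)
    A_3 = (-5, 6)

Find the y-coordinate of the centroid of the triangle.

Apply Gauss's area formula. First the cross-terms c_i = x_i·y_{i+1} − x_{i+1}·y_i:
  18, 66, -40  ⇒  2A = 44, A = 22.
Then Σ (y_i + y_{i+1})·c_i = 616, so ȳ = 616 / (6·22) = 14/3.

14/3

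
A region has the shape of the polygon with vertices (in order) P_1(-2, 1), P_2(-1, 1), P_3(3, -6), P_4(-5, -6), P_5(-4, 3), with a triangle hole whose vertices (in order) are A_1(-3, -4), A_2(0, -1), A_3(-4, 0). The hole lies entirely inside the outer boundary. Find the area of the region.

Outer boundary:
Cross-terms: -1, 3, -48, -39, 2  ⇒  Σ = -83
Area = |Σ|/2 = 41.5.
Hole:
Cross-terms: 3, -4, 16  ⇒  Σ = 15
Area = |Σ|/2 = 7.5.
Net area = 41.5 − 7.5 = 34.

34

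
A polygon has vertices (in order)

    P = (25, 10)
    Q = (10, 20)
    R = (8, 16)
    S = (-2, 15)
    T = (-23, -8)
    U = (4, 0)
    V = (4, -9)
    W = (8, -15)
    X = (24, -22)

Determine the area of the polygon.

Σ = (400) + (0) + (152) + (361) + (32) + (-36) + (12) + (184) + (790) = 1895
Area = |Σ|/2 = 947.5.

947.5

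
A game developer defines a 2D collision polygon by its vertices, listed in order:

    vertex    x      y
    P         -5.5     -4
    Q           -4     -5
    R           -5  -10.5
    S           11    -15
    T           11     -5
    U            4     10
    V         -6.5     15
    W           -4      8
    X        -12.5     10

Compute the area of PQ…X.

378.5

P→Q: (-5.5)(-5) − (-4)(-4) = 11.5
Q→R: (-4)(-10.5) − (-5)(-5) = 17
R→S: (-5)(-15) − (11)(-10.5) = 190.5
S→T: (11)(-5) − (11)(-15) = 110
T→U: (11)(10) − (4)(-5) = 130
U→V: (4)(15) − (-6.5)(10) = 125
V→W: (-6.5)(8) − (-4)(15) = 8
W→X: (-4)(10) − (-12.5)(8) = 60
X→P: (-12.5)(-4) − (-5.5)(10) = 105
Σ = 757
Area = |Σ|/2 = 378.5.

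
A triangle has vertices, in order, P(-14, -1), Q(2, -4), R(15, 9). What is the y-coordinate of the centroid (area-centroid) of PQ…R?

Apply the surveyor's formula. First the cross-terms c_i = x_i·y_{i+1} − x_{i+1}·y_i:
  58, 78, 111  ⇒  2A = 247, A = 123.5.
Then Σ (y_i + y_{i+1})·c_i = 988, so ȳ = 988 / (6·123.5) = 4/3.

4/3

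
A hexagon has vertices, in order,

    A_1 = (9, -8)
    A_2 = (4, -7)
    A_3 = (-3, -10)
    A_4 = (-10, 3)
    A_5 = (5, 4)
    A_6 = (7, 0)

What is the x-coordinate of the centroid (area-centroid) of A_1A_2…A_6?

1/255

Apply Gauss's area formula. First the cross-terms c_i = x_i·y_{i+1} − x_{i+1}·y_i:
  -31, -61, -109, -55, -28, -56  ⇒  2A = -340, A = -170.
Then Σ (x_i + x_{i+1})·c_i = -4, so x̄ = -4 / (6·(-170)) = 1/255.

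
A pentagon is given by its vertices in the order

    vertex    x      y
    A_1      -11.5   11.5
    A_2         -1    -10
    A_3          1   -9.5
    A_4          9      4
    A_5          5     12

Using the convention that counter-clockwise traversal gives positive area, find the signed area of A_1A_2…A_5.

Apply the surveyor's formula: 2A = Σ (x_i·y_{i+1} − x_{i+1}·y_i), indices taken mod 5.
A_1→A_2: (-11.5)(-10) − (-1)(11.5) = 126.5
A_2→A_3: (-1)(-9.5) − (1)(-10) = 19.5
A_3→A_4: (1)(4) − (9)(-9.5) = 89.5
A_4→A_5: (9)(12) − (5)(4) = 88
A_5→A_1: (5)(11.5) − (-11.5)(12) = 195.5
Σ = 519
Signed area = Σ/2 = 259.5 (positive ⇒ counter-clockwise traversal).

259.5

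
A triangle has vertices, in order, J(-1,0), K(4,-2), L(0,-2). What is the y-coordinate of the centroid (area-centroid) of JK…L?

-4/3

Apply the surveyor's formula. First the cross-terms c_i = x_i·y_{i+1} − x_{i+1}·y_i:
  2, -8, -2  ⇒  2A = -8, A = -4.
Then Σ (y_i + y_{i+1})·c_i = 32, so ȳ = 32 / (6·(-4)) = -4/3.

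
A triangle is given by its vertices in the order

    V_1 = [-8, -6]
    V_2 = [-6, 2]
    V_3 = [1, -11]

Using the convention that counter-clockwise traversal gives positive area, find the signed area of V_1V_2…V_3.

Apply Gauss's area formula: 2A = Σ (x_i·y_{i+1} − x_{i+1}·y_i), indices taken mod 3.
Σ = (-52) + (64) + (-94) = -82
Signed area = Σ/2 = -41 (negative ⇒ clockwise traversal).

-41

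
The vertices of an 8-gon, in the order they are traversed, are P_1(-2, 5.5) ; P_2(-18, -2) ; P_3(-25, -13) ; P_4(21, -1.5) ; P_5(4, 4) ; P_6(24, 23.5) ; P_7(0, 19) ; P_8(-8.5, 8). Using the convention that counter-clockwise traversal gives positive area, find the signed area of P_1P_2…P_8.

P_1→P_2: (-2)(-2) − (-18)(5.5) = 103
P_2→P_3: (-18)(-13) − (-25)(-2) = 184
P_3→P_4: (-25)(-1.5) − (21)(-13) = 310.5
P_4→P_5: (21)(4) − (4)(-1.5) = 90
P_5→P_6: (4)(23.5) − (24)(4) = -2
P_6→P_7: (24)(19) − (0)(23.5) = 456
P_7→P_8: (0)(8) − (-8.5)(19) = 161.5
P_8→P_1: (-8.5)(5.5) − (-2)(8) = -30.75
Σ = 1272.25
Signed area = Σ/2 = 636.125 (positive ⇒ counter-clockwise traversal).

636.125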